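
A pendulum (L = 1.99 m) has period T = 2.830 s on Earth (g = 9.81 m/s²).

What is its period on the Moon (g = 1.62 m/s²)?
T = 2π√(L/g), so T_moon/T_earth = √(g_earth/g_moon)
T_moon = 2π√(1.99/1.62) = 6.964 s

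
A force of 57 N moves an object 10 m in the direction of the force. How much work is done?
W = Fd = 57×10 = 570.0 J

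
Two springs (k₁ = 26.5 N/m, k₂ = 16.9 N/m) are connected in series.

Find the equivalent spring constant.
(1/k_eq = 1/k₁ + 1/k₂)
1/k_eq = 1/26.5 + 1/16.9 = 0.096907; k_eq = 10.32 N/m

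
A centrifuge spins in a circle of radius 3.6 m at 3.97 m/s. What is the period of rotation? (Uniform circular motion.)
T = 2πr/v = 2π×3.6/3.97 = 5.7 s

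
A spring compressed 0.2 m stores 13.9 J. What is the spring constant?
PE = ½kx² → k = 2PE/x² = 2×13.9/0.2² = 695.0 N/m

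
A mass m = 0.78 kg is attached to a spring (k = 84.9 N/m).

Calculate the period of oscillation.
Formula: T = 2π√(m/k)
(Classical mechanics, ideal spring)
T = 2π√(m/k) = 2π√(0.78/84.9) = 0.6022 s; f = 1/T = 1.66 Hz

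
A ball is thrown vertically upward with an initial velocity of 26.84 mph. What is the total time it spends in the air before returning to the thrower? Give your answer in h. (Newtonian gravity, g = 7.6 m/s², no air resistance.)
t_total = 2v₀/g (with unit conversion) = 0.0008771 h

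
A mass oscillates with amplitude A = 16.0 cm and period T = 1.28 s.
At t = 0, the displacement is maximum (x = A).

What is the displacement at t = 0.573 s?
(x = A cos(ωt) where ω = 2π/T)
ω = 2π/T = 2π/1.28 = 4.909 rad/s
x = A cos(ωt) = 16.0×cos(4.909×0.573) = -15.14 cm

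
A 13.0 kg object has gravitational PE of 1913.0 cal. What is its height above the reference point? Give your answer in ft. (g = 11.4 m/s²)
PE = mgh → h = PE/(mg) = 8004 J / (13 kg × 11.4 m/s²) = 54.01 m = 177.2 ft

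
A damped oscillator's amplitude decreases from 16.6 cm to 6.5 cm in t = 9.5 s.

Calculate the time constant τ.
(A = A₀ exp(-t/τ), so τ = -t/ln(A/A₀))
A/A₀ = 6.5/16.6 = 0.3916; ln(A/A₀) = -0.9376
τ = −t/ln(A/A₀) = −9.5/-0.9376 = 10.13 s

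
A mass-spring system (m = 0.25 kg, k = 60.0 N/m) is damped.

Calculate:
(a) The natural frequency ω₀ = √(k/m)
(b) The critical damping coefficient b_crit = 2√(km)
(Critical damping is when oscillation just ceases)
ω₀ = √(k/m) = √(60.0/0.25) = 15.49 rad/s
b_crit = 2√(km) = 2√(60.0×0.25) = 7.746 kg/s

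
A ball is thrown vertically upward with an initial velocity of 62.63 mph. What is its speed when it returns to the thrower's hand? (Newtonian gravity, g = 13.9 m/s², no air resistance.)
By conservation of energy, the ball returns at the same speed = 62.63 mph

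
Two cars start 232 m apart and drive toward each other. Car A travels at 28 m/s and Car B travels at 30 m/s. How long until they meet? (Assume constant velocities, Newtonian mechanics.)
Combined speed: v_combined = 28 + 30 = 58 m/s
Time to meet: t = d/58 = 232/58 = 4.0 s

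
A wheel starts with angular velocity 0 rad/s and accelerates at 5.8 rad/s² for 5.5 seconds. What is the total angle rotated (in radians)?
θ = ω₀t + ½αt² = 0×5.5 + ½×5.8×5.5² = 87.72 rad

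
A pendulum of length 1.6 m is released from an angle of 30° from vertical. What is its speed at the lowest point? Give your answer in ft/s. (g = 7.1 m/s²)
h = L(1 − cosθ) = 1.6×(1 − cos30°) = 0.2144 m
v = √(2gh) = √(2×7.1×0.2144) = 1.745 m/s = 5.724 ft/s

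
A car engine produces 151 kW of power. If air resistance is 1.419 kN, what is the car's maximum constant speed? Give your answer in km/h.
P = Fv → v = P/F = 151000 W / 1419 N = 106.4 m/s = 383.1 km/h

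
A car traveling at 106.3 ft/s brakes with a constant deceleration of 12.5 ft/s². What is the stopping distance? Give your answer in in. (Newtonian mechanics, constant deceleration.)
d = v₀² / (2a) (with unit conversion) = 5424.0 in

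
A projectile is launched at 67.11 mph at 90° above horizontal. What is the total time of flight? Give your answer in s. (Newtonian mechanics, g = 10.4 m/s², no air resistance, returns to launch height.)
T = 2v₀sin(θ)/g (with unit conversion) = 5.769 s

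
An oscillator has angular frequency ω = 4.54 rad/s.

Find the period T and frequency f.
T = 2π/ω = 2π/4.54 = 1.384 s; f = ω/2π = 0.7226 Hz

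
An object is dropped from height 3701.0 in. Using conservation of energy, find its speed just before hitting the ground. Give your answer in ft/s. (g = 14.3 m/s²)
mgh = ½mv² → v = √(2gh) = √(2×14.3×94.01) = 51.85 m/s = 170.1 ft/s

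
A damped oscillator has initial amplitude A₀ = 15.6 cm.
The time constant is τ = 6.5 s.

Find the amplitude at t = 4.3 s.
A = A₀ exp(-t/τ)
A = A₀ exp(−t/τ) = 15.6×exp(−4.3/6.5) = 8.05 cm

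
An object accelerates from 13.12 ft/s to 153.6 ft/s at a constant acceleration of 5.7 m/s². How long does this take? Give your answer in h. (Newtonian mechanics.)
t = (v - v₀)/a (with unit conversion) = 0.002087 h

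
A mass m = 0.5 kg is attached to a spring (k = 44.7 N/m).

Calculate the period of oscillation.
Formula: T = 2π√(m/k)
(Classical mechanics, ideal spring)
T = 2π√(m/k) = 2π√(0.5/44.7) = 0.6645 s; f = 1/T = 1.505 Hz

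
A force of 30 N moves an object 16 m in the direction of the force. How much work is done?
W = Fd = 30×16 = 480.0 J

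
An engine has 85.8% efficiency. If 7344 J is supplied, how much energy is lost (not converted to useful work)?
W_out = η × W_in = 0.858×7344 = 6301.2 J
W_lost = W_in − W_out = 7344 − 6301.2 = 1042.8 J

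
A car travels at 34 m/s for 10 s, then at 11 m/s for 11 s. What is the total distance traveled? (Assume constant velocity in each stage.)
d₁ = v₁t₁ = 34 × 10 = 340 m
d₂ = v₂t₂ = 11 × 11 = 121 m
d_total = 340 + 121 = 461 m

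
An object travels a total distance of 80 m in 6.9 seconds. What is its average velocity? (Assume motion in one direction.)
v_avg = Δd / Δt = 80 / 6.9 = 11.59 m/s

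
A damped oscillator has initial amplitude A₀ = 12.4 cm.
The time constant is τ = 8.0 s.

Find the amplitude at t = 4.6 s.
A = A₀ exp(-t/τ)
A = A₀ exp(−t/τ) = 12.4×exp(−4.6/8.0) = 6.978 cm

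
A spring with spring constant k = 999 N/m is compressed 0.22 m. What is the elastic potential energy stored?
PE = ½kx² = ½×999×0.22² = 24.18 J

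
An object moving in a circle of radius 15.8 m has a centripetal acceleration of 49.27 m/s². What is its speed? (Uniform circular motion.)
v = √(a_c × r) = √(49.27 × 15.8) = 27.9 m/s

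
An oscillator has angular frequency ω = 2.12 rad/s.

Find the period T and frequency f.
T = 2π/ω = 2π/2.12 = 2.964 s; f = ω/2π = 0.3374 Hz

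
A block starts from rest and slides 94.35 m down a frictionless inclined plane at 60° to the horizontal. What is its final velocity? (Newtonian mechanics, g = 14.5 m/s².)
a = g sin(θ) = 14.5 × sin(60°) = 12.56 m/s²
v = √(2ad) = √(2 × 12.56 × 94.35) = 48.68 m/s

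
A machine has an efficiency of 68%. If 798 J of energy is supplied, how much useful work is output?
W_out = η × W_in = 0.68 × 798 = 542.64 J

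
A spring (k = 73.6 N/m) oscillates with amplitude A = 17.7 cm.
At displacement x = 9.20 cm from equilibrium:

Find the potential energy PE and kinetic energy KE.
E_total = ½kA² = ½×73.6×(0.177)² = 1.153 J
PE = ½kx² = ½×73.6×(0.092)² = 0.3115 J
KE = E_total − PE = 0.8414 J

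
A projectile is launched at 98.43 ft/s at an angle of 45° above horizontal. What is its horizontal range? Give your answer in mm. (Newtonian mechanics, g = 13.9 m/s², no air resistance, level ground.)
R = v₀² sin(2θ) / g (with unit conversion) = 64750.0 mm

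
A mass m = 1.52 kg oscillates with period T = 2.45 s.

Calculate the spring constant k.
T = 2π√(m/k) → k = m(2π/T)² = 1.52×(2π/2.45)² = 9.997 N/m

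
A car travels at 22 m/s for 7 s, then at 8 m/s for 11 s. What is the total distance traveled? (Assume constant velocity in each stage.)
d₁ = v₁t₁ = 22 × 7 = 154 m
d₂ = v₂t₂ = 8 × 11 = 88 m
d_total = 154 + 88 = 242 m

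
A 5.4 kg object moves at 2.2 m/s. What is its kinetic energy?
KE = ½mv² = ½×5.4×2.2² = 13.068 J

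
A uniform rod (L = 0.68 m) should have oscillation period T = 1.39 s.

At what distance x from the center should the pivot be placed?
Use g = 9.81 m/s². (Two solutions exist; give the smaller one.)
T = 2π√((L²/12 + x²)/(gx)). Let c = T²g/(4π²) = 0.4801.
x² − cx + L²/12 = 0 → x = (c − √(c² − L²/3))/2 = 0.1019 m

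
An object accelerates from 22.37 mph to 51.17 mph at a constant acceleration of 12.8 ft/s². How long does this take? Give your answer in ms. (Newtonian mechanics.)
t = (v - v₀)/a (with unit conversion) = 3300.0 ms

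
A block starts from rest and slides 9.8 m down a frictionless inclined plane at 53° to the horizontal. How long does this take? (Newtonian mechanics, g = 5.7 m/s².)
a = g sin(θ) = 5.7 × sin(53°) = 4.55 m/s²
t = √(2d/a) = √(2 × 9.8 / 4.55) = 2.07 s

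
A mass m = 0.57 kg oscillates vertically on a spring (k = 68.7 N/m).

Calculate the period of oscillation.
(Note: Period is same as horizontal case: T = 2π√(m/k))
T = 2π√(m/k) = 2π√(0.57/68.7) = 0.5723 s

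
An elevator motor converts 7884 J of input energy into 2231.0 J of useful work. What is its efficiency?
η = W_out/W_in = 2231.0/7884 = 0.283 = 28.3%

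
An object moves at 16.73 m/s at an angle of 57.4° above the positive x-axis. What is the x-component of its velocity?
vₓ = v cos(θ) = 16.73 × cos(57.4°) = 9.01 m/s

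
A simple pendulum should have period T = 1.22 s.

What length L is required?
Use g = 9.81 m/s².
T = 2π√(L/g) → L = g(T/2π)² = 9.81×(1.22/2π)² = 0.3699 m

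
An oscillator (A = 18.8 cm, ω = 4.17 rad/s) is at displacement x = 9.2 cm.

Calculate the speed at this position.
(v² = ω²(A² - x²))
v = ω√(A² − x²) = 4.17×√(0.188² − 0.092²) = 0.6837 m/s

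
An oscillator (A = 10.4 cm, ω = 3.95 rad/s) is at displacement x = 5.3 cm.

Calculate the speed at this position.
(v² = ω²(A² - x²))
v = ω√(A² − x²) = 3.95×√(0.104² − 0.053²) = 0.3535 m/s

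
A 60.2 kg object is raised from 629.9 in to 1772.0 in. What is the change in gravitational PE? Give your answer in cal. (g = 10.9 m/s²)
ΔPE = mg(h₂ − h₁) = 60.2 kg × 10.9 m/s² × (45.01 − 16) m = 1.904e+04 J = 4550.0 cal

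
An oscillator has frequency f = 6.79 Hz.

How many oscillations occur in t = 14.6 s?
n = f×t = 6.79×14.6 = 99.13 oscillations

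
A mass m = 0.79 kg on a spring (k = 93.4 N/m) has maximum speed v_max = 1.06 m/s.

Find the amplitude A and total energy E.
½mv²_max = ½kA² → A = v_max√(m/k) = 1.06×√(0.79/93.4) = 0.09749 m = 9.749 cm
E = ½mv²_max = ½×0.79×1.06² = 0.4438 J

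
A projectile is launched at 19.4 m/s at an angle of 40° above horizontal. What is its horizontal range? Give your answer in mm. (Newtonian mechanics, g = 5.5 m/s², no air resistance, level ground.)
R = v₀² sin(2θ) / g (with unit conversion) = 67390.0 mm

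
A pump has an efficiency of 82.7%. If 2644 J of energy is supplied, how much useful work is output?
W_out = η × W_in = 0.827 × 2644 = 2186.6 J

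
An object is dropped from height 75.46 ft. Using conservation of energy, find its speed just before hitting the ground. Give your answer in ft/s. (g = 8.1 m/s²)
mgh = ½mv² → v = √(2gh) = √(2×8.1×23) = 19.3 m/s = 63.33 ft/s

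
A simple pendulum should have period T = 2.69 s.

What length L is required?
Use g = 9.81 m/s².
T = 2π√(L/g) → L = g(T/2π)² = 9.81×(2.69/2π)² = 1.798 m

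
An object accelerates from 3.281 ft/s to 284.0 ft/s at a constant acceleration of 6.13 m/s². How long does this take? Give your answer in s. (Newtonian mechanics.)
t = (v - v₀)/a (with unit conversion) = 13.96 s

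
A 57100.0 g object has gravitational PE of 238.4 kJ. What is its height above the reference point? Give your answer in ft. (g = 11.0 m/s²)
PE = mgh → h = PE/(mg) = 2.384e+05 J / (57.1 kg × 11.0 m/s²) = 379.6 m = 1245.0 ft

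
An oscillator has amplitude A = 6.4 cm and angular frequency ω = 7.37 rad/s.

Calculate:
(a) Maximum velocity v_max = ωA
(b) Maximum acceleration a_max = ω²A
v_max = ωA = 7.37×0.064 = 0.4717 m/s
a_max = ω²A = 7.37²×0.064 = 3.476 m/s²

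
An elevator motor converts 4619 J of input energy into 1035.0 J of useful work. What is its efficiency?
η = W_out/W_in = 1035.0/4619 = 0.2241 = 22.41%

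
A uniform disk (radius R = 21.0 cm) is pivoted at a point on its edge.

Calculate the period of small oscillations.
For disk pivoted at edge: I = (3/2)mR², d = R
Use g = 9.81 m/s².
I/m = (3/2)R² = 0.06615 m²; d = R = 0.21 m
T = 2π√((3/2)R²/(gR)) = 2π√(3R/(2g)) = 1.126 s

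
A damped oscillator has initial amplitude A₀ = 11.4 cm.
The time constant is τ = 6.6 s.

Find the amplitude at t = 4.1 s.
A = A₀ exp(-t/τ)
A = A₀ exp(−t/τ) = 11.4×exp(−4.1/6.6) = 6.125 cm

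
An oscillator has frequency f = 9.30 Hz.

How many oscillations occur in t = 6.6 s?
n = f×t = 9.3×6.6 = 61.38 oscillations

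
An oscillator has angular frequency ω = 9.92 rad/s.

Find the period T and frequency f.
T = 2π/ω = 2π/9.92 = 0.6334 s; f = ω/2π = 1.579 Hz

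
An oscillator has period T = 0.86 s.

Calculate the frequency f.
f = 1/T = 1/0.86 = 1.163 Hz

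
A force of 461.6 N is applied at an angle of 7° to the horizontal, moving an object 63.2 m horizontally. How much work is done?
W = Fd cosθ = 461.6×63.2×cos(7°) = 28956.0 J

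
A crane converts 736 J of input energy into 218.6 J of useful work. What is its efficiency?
η = W_out/W_in = 218.6/736 = 0.297 = 29.7%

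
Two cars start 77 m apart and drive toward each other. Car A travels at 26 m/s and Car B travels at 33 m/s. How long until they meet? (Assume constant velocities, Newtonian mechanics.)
Combined speed: v_combined = 26 + 33 = 59 m/s
Time to meet: t = d/59 = 77/59 = 1.31 s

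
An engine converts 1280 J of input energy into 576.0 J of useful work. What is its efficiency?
η = W_out/W_in = 576.0/1280 = 0.45 = 45.0%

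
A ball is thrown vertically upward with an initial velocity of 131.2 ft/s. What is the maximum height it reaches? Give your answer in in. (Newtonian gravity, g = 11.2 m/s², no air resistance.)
h_max = v₀²/(2g) (with unit conversion) = 2811.0 in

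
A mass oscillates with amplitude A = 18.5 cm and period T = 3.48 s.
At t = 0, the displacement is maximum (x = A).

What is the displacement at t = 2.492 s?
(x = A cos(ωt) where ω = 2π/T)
ω = 2π/T = 2π/3.48 = 1.806 rad/s
x = A cos(ωt) = 18.5×cos(1.806×2.492) = -3.912 cm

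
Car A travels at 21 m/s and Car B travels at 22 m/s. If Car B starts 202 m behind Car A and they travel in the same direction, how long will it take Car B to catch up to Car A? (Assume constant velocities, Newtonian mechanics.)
Relative speed: v_rel = 22 - 21 = 1 m/s
Time to catch: t = d₀/v_rel = 202/1 = 202.0 s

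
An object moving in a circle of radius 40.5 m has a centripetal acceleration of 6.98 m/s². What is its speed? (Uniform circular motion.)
v = √(a_c × r) = √(6.98 × 40.5) = 16.81 m/s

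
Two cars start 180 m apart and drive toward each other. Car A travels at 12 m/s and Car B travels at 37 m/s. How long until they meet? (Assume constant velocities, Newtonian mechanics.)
Combined speed: v_combined = 12 + 37 = 49 m/s
Time to meet: t = d/49 = 180/49 = 3.67 s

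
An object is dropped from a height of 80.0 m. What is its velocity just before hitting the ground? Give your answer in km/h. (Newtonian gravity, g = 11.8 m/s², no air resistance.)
v = √(2gh) (with unit conversion) = 156.4 km/h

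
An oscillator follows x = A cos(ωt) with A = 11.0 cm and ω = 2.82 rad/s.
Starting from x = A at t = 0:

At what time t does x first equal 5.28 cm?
cos(ωt) = x/A = 5.28/11.0 = 0.48
ωt = arccos(0.48) = 1.07 rad
t = 1.07/2.82 = 0.3795 s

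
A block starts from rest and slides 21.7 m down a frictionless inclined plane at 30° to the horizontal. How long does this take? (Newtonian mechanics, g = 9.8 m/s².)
a = g sin(θ) = 9.8 × sin(30°) = 4.9 m/s²
t = √(2d/a) = √(2 × 21.7 / 4.9) = 2.98 s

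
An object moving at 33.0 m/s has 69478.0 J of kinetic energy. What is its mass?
KE = ½mv² → m = 2KE/v² = 2×69478.0/33.0² = 127.6 kg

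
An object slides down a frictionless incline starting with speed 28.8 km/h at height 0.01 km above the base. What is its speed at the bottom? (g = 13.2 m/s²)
½mv₀² + mgh = ½mv² → v = √(v₀² + 2gh) = √(8² + 2×13.2×10) = 18.11 m/s = 65.2 km/h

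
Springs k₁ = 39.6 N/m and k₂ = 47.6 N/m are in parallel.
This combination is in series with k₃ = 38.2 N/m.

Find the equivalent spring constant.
k₁₂ = k₁ + k₂ = 87.2 N/m (parallel)
1/k_eq = 1/k₁₂ + 1/k₃ → k_eq = 26.56 N/m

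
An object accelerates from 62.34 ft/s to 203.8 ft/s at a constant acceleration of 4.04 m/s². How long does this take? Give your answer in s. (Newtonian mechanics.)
t = (v - v₀)/a (with unit conversion) = 10.67 s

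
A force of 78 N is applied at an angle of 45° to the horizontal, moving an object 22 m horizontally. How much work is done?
W = Fd cosθ = 78×22×cos(45°) = 1213.4 J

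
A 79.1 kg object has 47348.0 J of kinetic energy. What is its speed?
KE = ½mv² → v = √(2KE/m) = √(2×47348.0/79.1) = 34.6 m/s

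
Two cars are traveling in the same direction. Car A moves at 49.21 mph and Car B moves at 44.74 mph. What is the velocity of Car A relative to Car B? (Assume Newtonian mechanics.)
v_rel = v_A - v_B = 49.21 - 44.74 = 4.47 mph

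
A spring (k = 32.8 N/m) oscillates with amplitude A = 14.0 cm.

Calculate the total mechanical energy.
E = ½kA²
E = ½kA² = ½×32.8×(0.14)² = 0.3214 J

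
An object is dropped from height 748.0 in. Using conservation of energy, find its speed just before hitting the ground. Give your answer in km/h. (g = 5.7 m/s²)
mgh = ½mv² → v = √(2gh) = √(2×5.7×19) = 14.72 m/s = 52.98 km/h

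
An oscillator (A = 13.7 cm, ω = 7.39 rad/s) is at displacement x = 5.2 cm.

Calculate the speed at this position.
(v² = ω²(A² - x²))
v = ω√(A² − x²) = 7.39×√(0.137² − 0.052²) = 0.9367 m/s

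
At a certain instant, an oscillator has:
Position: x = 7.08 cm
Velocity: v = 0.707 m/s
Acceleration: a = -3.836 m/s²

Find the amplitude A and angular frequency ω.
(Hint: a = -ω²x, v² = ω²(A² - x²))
a = −ω²x → ω = √(|a|/x) = √(3.836/0.0708) = 7.361 rad/s
v² = ω²(A² − x²) → A = √(x² + v²/ω²) = √(0.0708² + 0.707²/7.361²) = 0.1193 m = 11.93 cm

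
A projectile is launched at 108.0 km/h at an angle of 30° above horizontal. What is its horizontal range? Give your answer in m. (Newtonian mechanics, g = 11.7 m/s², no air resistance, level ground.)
R = v₀² sin(2θ) / g (with unit conversion) = 66.62 m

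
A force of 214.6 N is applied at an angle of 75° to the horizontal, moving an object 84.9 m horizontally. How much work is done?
W = Fd cosθ = 214.6×84.9×cos(75°) = 4715.6 J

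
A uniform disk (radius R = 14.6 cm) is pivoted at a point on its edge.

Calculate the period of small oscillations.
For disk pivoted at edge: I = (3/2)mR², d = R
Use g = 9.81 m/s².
I/m = (3/2)R² = 0.03197 m²; d = R = 0.146 m
T = 2π√((3/2)R²/(gR)) = 2π√(3R/(2g)) = 0.9388 s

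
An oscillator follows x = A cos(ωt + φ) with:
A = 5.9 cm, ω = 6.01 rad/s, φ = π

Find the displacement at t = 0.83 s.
x = A cos(ωt + φ) = 5.9×cos(6.01×0.83 + π) = -1.607 cm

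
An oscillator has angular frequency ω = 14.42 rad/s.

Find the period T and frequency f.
T = 2π/ω = 2π/14.42 = 0.4357 s; f = ω/2π = 2.295 Hz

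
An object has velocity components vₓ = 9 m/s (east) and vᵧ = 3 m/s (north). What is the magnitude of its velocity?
|v| = √(vₓ² + vᵧ²) = √(9² + 3²) = √(90) = 9.49 m/s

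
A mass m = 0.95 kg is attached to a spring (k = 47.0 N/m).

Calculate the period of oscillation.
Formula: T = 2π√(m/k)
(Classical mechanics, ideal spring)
T = 2π√(m/k) = 2π√(0.95/47.0) = 0.8933 s; f = 1/T = 1.119 Hz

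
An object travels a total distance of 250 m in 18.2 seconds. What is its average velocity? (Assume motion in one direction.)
v_avg = Δd / Δt = 250 / 18.2 = 13.74 m/s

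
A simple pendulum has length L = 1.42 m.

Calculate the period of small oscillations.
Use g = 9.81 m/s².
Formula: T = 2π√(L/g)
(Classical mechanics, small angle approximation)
T = 2π√(L/g) = 2π√(1.42/9.81) = 2.391 s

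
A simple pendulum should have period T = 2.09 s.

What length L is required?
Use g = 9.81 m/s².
T = 2π√(L/g) → L = g(T/2π)² = 9.81×(2.09/2π)² = 1.085 m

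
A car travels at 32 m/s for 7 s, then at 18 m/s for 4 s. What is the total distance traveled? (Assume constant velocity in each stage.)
d₁ = v₁t₁ = 32 × 7 = 224 m
d₂ = v₂t₂ = 18 × 4 = 72 m
d_total = 224 + 72 = 296 m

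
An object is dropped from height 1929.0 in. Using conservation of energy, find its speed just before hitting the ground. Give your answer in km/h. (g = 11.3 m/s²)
mgh = ½mv² → v = √(2gh) = √(2×11.3×49) = 33.28 m/s = 119.8 km/h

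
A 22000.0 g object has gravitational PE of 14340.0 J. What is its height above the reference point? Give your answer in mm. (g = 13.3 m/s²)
PE = mgh → h = PE/(mg) = 1.434e+04 J / (22 kg × 13.3 m/s²) = 49.01 m = 49010.0 mm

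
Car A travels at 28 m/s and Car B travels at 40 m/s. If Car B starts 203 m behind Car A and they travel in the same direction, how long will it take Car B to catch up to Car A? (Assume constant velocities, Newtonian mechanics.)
Relative speed: v_rel = 40 - 28 = 12 m/s
Time to catch: t = d₀/v_rel = 203/12 = 16.92 s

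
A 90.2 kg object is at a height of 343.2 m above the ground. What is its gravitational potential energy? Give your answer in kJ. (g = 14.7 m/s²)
PE = mgh = 90.2 kg × 14.7 m/s² × 343.2 m = 4.551e+05 J = 455.1 kJ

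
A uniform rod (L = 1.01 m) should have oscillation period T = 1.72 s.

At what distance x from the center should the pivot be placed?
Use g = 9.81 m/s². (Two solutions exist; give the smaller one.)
T = 2π√((L²/12 + x²)/(gx)). Let c = T²g/(4π²) = 0.7351.
x² − cx + L²/12 = 0 → x = (c − √(c² − L²/3))/2 = 0.1437 m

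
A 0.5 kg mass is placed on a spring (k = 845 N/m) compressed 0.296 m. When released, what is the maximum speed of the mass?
½kx² = ½mv² → v = x√(k/m) = 0.296×√(845/0.5) = 12.17 m/s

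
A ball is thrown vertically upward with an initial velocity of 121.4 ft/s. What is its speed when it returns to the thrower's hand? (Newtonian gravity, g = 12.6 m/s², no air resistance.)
By conservation of energy, the ball returns at the same speed = 121.4 ft/s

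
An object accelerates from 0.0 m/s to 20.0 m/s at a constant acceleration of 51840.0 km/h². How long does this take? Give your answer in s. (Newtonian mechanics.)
t = (v - v₀)/a (with unit conversion) = 5.0 s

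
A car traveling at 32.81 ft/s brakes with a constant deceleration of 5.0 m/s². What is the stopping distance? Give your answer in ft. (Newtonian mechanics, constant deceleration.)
d = v₀² / (2a) (with unit conversion) = 32.81 ft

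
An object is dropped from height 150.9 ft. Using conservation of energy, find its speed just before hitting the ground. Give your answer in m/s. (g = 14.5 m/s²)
mgh = ½mv² → v = √(2gh) = √(2×14.5×45.99) = 36.52 m/s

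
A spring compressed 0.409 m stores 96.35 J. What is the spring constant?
PE = ½kx² → k = 2PE/x² = 2×96.35/0.409² = 1152.0 N/m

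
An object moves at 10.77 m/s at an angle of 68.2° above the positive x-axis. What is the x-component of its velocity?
vₓ = v cos(θ) = 10.77 × cos(68.2°) = 4.0 m/s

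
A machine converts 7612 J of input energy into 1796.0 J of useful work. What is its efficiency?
η = W_out/W_in = 1796.0/7612 = 0.2359 = 23.59%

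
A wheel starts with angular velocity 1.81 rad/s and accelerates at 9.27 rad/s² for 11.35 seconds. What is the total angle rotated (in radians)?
θ = ω₀t + ½αt² = 1.81×11.35 + ½×9.27×11.35² = 617.64 rad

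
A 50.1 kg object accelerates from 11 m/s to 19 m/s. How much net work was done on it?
W_net = ΔKE = ½m(v₂² − v₁²) = ½×50.1×(19² − 11²) = 6012.0 J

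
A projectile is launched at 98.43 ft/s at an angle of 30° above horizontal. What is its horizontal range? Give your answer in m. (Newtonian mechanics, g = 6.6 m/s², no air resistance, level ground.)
R = v₀² sin(2θ) / g (with unit conversion) = 118.1 m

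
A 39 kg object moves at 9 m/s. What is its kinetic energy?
KE = ½mv² = ½×39×9² = 1579.5 J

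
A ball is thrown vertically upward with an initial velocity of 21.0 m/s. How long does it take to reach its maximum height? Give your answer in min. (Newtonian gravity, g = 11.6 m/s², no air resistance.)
t_up = v₀/g (with unit conversion) = 0.03017 min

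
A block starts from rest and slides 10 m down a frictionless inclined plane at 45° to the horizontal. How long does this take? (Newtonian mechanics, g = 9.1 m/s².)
a = g sin(θ) = 9.1 × sin(45°) = 6.43 m/s²
t = √(2d/a) = √(2 × 10 / 6.43) = 1.76 s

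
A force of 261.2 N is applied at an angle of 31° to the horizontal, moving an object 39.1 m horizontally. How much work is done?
W = Fd cosθ = 261.2×39.1×cos(31°) = 8754.2 J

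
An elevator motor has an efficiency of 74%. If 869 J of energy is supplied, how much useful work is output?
W_out = η × W_in = 0.74 × 869 = 643.06 J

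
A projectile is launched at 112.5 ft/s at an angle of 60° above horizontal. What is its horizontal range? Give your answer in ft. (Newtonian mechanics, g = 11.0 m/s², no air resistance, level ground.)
R = v₀² sin(2θ) / g (with unit conversion) = 303.7 ft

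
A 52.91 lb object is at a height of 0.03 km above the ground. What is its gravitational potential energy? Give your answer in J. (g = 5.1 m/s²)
PE = mgh = 24 kg × 5.1 m/s² × 30 m = 3672 J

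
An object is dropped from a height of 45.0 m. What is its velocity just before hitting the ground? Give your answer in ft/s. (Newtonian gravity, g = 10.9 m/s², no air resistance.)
v = √(2gh) (with unit conversion) = 102.8 ft/s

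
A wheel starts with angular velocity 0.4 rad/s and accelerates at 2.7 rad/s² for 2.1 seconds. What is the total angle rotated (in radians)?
θ = ω₀t + ½αt² = 0.4×2.1 + ½×2.7×2.1² = 6.79 rad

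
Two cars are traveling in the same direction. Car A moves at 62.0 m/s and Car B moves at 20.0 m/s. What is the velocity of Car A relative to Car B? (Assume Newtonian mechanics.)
v_rel = v_A - v_B = 62.0 - 20.0 = 42.0 m/s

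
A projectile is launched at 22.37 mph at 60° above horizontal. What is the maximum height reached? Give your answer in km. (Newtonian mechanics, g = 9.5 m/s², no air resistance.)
H = v₀²sin²(θ)/(2g) (with unit conversion) = 0.003948 km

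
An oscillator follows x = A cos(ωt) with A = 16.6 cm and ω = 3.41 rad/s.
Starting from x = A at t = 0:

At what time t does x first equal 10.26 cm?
cos(ωt) = x/A = 10.26/16.6 = 0.6181
ωt = arccos(0.6181) = 0.9045 rad
t = 0.9045/3.41 = 0.2653 s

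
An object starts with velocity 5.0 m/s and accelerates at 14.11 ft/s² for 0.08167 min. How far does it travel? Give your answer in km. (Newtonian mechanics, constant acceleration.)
d = v₀t + ½at² (with unit conversion) = 0.07614 km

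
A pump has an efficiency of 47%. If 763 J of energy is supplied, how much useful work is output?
W_out = η × W_in = 0.47 × 763 = 358.61 J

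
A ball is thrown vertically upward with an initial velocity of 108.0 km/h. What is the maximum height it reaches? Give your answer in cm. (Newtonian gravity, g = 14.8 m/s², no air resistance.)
h_max = v₀²/(2g) (with unit conversion) = 3041.0 cm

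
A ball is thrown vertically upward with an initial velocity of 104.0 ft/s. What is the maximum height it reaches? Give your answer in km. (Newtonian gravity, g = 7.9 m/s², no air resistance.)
h_max = v₀²/(2g) (with unit conversion) = 0.0636 km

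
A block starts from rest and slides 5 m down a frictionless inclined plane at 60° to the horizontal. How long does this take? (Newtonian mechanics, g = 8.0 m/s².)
a = g sin(θ) = 8.0 × sin(60°) = 6.93 m/s²
t = √(2d/a) = √(2 × 5 / 6.93) = 1.2 s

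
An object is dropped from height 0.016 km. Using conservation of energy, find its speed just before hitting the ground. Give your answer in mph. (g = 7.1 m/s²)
mgh = ½mv² → v = √(2gh) = √(2×7.1×16) = 15.07 m/s = 33.72 mph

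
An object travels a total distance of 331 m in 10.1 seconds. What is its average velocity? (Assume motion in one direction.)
v_avg = Δd / Δt = 331 / 10.1 = 32.77 m/s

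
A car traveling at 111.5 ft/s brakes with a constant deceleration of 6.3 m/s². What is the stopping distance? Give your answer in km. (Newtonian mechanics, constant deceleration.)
d = v₀² / (2a) (with unit conversion) = 0.09167 km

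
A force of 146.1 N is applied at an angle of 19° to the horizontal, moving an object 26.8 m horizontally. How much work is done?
W = Fd cosθ = 146.1×26.8×cos(19°) = 3702.2 J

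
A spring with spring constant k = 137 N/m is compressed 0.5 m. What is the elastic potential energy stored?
PE = ½kx² = ½×137×0.5² = 17.12 J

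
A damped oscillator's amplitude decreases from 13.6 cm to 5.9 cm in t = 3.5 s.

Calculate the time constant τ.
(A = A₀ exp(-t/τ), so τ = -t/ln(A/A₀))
A/A₀ = 5.9/13.6 = 0.4338; ln(A/A₀) = -0.8351
τ = −t/ln(A/A₀) = −3.5/-0.8351 = 4.191 s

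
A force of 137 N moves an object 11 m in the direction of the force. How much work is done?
W = Fd = 137×11 = 1507.0 J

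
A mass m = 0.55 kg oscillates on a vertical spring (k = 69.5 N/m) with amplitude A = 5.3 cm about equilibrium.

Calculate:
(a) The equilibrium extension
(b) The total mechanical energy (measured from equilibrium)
x_eq = mg/k = 0.55×9.81/69.5 = 0.07763 m = 7.763 cm
E = ½kA² = ½×69.5×(0.053)² = 0.09761 J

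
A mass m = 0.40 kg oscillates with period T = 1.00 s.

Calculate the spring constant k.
T = 2π√(m/k) → k = m(2π/T)² = 0.4×(2π/1.0)² = 15.79 N/m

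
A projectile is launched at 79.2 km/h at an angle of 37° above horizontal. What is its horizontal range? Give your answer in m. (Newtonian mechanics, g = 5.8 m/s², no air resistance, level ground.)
R = v₀² sin(2θ) / g (with unit conversion) = 80.22 m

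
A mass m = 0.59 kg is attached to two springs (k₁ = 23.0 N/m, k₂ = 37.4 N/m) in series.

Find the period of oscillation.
k_eq = k₁k₂/(k₁+k₂) = 14.24 N/m
T = 2π√(m/k_eq) = 2π√(0.59/14.24) = 1.279 s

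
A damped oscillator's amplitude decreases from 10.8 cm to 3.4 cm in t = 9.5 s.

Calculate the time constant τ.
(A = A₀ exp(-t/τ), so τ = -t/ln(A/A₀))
A/A₀ = 3.4/10.8 = 0.3148; ln(A/A₀) = -1.156
τ = −t/ln(A/A₀) = −9.5/-1.156 = 8.22 s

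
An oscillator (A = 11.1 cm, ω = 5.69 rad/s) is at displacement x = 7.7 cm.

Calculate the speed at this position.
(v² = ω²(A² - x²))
v = ω√(A² − x²) = 5.69×√(0.111² − 0.077²) = 0.4549 m/s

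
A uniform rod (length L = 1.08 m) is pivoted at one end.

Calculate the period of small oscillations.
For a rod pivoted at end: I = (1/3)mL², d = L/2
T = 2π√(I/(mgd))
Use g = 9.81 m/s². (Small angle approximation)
I/m = (1/3)L² = 0.3888 m²; d = L/2 = 0.54 m
T = 2π√(I/(mgd)) = 2π√(0.3888/(9.81×0.54)) = 1.702 s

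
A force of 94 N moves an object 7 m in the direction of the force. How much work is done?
W = Fd = 94×7 = 658.0 J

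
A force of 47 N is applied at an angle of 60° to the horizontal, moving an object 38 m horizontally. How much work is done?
W = Fd cosθ = 47×38×cos(60°) = 893.0 J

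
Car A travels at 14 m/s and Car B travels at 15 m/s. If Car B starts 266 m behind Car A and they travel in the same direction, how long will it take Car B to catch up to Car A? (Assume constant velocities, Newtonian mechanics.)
Relative speed: v_rel = 15 - 14 = 1 m/s
Time to catch: t = d₀/v_rel = 266/1 = 266.0 s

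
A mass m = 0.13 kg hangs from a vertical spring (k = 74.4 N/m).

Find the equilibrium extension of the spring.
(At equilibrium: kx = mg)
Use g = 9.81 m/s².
x_eq = mg/k = 0.13×9.81/74.4 = 0.01714 m = 1.714 cm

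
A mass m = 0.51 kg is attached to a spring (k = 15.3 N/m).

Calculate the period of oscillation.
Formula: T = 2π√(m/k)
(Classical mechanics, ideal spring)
T = 2π√(m/k) = 2π√(0.51/15.3) = 1.147 s; f = 1/T = 0.8717 Hz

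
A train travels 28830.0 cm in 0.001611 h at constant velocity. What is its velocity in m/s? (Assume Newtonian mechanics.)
v = d/t (with unit conversion) = 49.71 m/s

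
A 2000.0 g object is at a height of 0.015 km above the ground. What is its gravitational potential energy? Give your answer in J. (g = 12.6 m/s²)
PE = mgh = 2 kg × 12.6 m/s² × 15 m = 378 J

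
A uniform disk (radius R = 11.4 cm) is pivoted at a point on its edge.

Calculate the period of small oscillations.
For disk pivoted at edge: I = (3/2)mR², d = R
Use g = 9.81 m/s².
I/m = (3/2)R² = 0.01949 m²; d = R = 0.114 m
T = 2π√((3/2)R²/(gR)) = 2π√(3R/(2g)) = 0.8296 s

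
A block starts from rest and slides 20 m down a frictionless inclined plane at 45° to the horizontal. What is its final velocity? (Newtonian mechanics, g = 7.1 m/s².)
a = g sin(θ) = 7.1 × sin(45°) = 5.02 m/s²
v = √(2ad) = √(2 × 5.02 × 20) = 14.17 m/s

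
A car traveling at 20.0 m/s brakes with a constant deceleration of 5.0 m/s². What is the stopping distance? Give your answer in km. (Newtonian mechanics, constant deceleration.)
d = v₀² / (2a) (with unit conversion) = 0.04 km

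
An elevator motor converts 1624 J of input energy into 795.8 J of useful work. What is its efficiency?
η = W_out/W_in = 795.8/1624 = 0.49 = 49.0%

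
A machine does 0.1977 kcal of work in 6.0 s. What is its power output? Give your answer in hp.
P = W/t = 827.2 J / 6 s = 137.9 W = 0.1849 hp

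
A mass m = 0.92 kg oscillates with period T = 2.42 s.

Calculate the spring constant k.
T = 2π√(m/k) → k = m(2π/T)² = 0.92×(2π/2.42)² = 6.202 N/m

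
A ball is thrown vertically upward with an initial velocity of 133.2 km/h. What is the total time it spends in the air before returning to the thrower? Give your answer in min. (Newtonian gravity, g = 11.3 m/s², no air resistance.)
t_total = 2v₀/g (with unit conversion) = 0.1091 min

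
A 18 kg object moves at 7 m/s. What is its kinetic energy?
KE = ½mv² = ½×18×7² = 441.0 J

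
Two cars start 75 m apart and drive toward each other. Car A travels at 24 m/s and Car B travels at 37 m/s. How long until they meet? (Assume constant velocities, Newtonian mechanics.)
Combined speed: v_combined = 24 + 37 = 61 m/s
Time to meet: t = d/61 = 75/61 = 1.23 s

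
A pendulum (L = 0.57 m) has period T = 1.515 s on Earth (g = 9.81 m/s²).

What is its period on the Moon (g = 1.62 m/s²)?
T = 2π√(L/g), so T_moon/T_earth = √(g_earth/g_moon)
T_moon = 2π√(0.57/1.62) = 3.727 s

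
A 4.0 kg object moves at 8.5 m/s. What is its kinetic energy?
KE = ½mv² = ½×4.0×8.5² = 144.5 J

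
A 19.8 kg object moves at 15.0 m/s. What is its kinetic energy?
KE = ½mv² = ½×19.8×15.0² = 2227.5 J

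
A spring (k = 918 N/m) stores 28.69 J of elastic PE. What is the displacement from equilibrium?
PE = ½kx² → x = √(2PE/k) = √(2×28.69/918) = 0.25 m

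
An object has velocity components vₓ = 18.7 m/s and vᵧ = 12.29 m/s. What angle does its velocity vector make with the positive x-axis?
θ = arctan(vᵧ/vₓ) = arctan(12.29/18.7) = 33.31°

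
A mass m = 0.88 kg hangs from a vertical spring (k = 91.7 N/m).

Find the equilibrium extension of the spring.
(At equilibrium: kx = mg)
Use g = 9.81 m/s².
x_eq = mg/k = 0.88×9.81/91.7 = 0.09414 m = 9.414 cm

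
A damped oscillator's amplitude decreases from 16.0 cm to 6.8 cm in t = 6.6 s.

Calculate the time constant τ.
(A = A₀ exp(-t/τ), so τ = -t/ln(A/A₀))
A/A₀ = 6.8/16.0 = 0.425; ln(A/A₀) = -0.8557
τ = −t/ln(A/A₀) = −6.6/-0.8557 = 7.713 s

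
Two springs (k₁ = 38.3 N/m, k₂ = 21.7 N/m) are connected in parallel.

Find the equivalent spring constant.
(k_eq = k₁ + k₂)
k_eq = k₁ + k₂ = 38.3 + 21.7 = 60 N/m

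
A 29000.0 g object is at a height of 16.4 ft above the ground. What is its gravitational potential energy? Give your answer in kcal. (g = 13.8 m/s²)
PE = mgh = 29 kg × 13.8 m/s² × 4.999 m = 2000 J = 0.4781 kcal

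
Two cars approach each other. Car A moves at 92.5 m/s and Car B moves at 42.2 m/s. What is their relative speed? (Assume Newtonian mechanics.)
v_rel = v_A + v_B = 92.5 + 42.2 = 134.7 m/s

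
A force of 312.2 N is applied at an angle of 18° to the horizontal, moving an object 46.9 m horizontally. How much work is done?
W = Fd cosθ = 312.2×46.9×cos(18°) = 13926.0 J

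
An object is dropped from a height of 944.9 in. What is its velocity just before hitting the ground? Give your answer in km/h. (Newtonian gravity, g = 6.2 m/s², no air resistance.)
v = √(2gh) (with unit conversion) = 62.1 km/h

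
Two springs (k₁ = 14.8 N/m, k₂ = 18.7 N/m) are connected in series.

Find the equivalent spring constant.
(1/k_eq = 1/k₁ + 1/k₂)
1/k_eq = 1/14.8 + 1/18.7 = 0.12104; k_eq = 8.261 N/m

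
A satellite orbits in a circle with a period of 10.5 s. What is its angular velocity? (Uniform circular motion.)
ω = 2π/T = 2π/10.5 = 0.5984 rad/s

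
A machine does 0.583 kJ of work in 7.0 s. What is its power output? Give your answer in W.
P = W/t = 583 J / 7 s = 83.29 W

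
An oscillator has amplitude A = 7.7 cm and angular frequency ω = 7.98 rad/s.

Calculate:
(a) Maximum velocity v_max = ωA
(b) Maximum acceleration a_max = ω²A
v_max = ωA = 7.98×0.077 = 0.6145 m/s
a_max = ω²A = 7.98²×0.077 = 4.903 m/s²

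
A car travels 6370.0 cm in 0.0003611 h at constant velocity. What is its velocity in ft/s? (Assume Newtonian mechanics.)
v = d/t (with unit conversion) = 160.8 ft/s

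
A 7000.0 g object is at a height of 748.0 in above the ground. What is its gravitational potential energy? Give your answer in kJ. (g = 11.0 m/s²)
PE = mgh = 7 kg × 11.0 m/s² × 19 m = 1463 J = 1.463 kJ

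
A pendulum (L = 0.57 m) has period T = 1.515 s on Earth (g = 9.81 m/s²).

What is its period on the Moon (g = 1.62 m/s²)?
T = 2π√(L/g), so T_moon/T_earth = √(g_earth/g_moon)
T_moon = 2π√(0.57/1.62) = 3.727 s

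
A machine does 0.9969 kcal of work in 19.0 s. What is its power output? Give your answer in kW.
P = W/t = 4171 J / 19 s = 219.5 W = 0.2195 kW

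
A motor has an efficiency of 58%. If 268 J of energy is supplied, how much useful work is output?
W_out = η × W_in = 0.58 × 268 = 155.44 J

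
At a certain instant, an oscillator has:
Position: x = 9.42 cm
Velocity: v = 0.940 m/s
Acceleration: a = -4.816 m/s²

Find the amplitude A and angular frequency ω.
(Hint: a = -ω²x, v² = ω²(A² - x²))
a = −ω²x → ω = √(|a|/x) = √(4.816/0.0942) = 7.15 rad/s
v² = ω²(A² − x²) → A = √(x² + v²/ω²) = √(0.0942² + 0.94²/7.15²) = 0.1617 m = 16.17 cm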